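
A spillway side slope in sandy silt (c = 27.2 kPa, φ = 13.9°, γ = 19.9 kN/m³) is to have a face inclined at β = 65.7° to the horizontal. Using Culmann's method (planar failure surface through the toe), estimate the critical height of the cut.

H_c = 12.68 m

Culmann's analysis gives the critical failure plane at α_cr = (β + φ)/2 = (65.7 + 13.9)/2 = 39.8°, and the critical height
H_c = (4c/γ) · sinβ cosφ / [1 − cos(β − φ)]
    = (4·27.2/19.9) · sin65.7°·cos13.9° / [1 − cos(51.8°)]
    = 5.467 · 0.9114·0.9707 / [1 − 0.6184]
    = 5.467 · 0.8847 / 0.3816
    = 12.68 m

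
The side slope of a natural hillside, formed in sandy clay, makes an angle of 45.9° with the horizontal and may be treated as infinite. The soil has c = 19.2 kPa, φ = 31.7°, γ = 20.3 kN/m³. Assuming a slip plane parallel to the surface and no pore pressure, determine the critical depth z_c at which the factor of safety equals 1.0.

z_c = 4.71 m

Setting FS = 1.00 in FS = [c + γz cos²β tanφ] / [γz sinβ cosβ] and solving for z:
z = c / [γ cosβ (FS·sinβ − cosβ·tanφ)]
  = 19.2 / [20.3·cos45.9°·(1.00·sin45.9° − cos45.9°·tan31.7°)]
  = 19.2 / [20.3·0.6959·(1.00·0.7181 − 0.6959·0.6176)]
  = 19.2 / 4.0731 = 4.714 m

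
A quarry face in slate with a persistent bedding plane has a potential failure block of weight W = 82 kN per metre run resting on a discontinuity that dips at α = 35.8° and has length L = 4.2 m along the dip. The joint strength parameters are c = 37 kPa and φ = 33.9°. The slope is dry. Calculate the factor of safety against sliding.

Resolving the block weight along and normal to the plane and applying the Mohr–Coulomb strength on the joint:
N' = W cosα = 82·cos35.8° = 66.5 kN/m
Driving force T = W sinα = 82·sin35.8° = 48.0 kN/m
Resisting force R = c·L + N'·tanφ = 37·4.2 + 66.5·tan33.9° = 155.4 + 44.7 = 200.1 kN/m
FS = R / T = 200.1 / 48.0 = 4.171

FS = 4.17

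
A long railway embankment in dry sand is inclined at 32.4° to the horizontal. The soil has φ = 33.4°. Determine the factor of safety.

For a dry cohesionless infinite slope the factor of safety is FS = tanφ / tanβ.
FS = tan33.4° / tan32.4° = 0.6594 / 0.6346 = 1.039

FS = 1.04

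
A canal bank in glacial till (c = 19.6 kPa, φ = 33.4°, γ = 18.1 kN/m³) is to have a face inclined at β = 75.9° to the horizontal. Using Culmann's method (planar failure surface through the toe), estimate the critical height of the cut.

Culmann's analysis gives the critical failure plane at α_cr = (β + φ)/2 = (75.9 + 33.4)/2 = 54.7°, and the critical height
H_c = (4c/γ) · sinβ cosφ / [1 − cos(β − φ)]
    = (4·19.6/18.1) · sin75.9°·cos33.4° / [1 − cos(42.5°)]
    = 4.331 · 0.9699·0.8348 / [1 − 0.7373]
    = 4.331 · 0.8097 / 0.2627
    = 13.35 m

H_c = 13.35 m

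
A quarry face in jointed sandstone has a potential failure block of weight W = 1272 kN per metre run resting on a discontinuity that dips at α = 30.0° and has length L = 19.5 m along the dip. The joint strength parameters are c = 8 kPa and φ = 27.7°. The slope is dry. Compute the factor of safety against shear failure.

FS = 1.15

Resolving the block weight along and normal to the plane and applying the Mohr–Coulomb strength on the joint:
N' = W cosα = 1272·cos30.0° = 1101.6 kN/m
Driving force T = W sinα = 1272·sin30.0° = 636.0 kN/m
Resisting force R = c·L + N'·tanφ = 8·19.5 + 1101.6·tan27.7° = 156.0 + 578.3 = 734.3 kN/m
FS = R / T = 734.3 / 636.0 = 1.155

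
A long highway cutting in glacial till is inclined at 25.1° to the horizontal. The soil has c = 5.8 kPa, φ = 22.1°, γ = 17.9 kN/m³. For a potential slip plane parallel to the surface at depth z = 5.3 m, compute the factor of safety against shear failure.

FS = 1.03

For an infinite slope with a slip plane parallel to the surface (no pore pressure): FS = [c + γz cos²β tanφ] / [γz sinβ cosβ].
γz = 17.9·5.3 = 94.87 kN/m²
Numerator = 5.8 + 94.87·cos²25.1°·tan22.1° = 5.8 + 94.87·0.8201·0.4061 = 37.391 kPa
Denominator = 94.87·sin25.1°·cos25.1° = 94.87·0.4242·0.9056 = 36.444 kPa
FS = 37.391 / 36.444 = 1.026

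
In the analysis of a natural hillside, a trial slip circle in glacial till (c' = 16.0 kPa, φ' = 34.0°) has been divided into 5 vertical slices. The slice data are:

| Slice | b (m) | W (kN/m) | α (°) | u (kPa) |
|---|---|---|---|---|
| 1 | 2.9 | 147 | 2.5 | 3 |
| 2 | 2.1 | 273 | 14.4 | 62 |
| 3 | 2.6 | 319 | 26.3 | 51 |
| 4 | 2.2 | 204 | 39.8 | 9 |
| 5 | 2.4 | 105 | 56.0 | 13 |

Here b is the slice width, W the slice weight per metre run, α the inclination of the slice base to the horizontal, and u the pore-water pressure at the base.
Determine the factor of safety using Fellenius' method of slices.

Ordinary method of slices: FS = Σ[c'·Δl_i + (W_i cosα_i − u_i·Δl_i)·tanφ'] / Σ W_i sinα_i, with Δl_i = b_i / cosα_i.
Slice 1: Δl = 2.9/cos2.5° = 2.903 m; N'_1 = 147·cos2.5° − 3·2.903 = 138.2; c'Δl = 46.44; W sinα = 6.4
Slice 2: Δl = 2.1/cos14.4° = 2.168 m; N'_2 = 273·cos14.4° − 62·2.168 = 130.0; c'Δl = 34.69; W sinα = 67.9
Slice 3: Δl = 2.6/cos26.3° = 2.900 m; N'_3 = 319·cos26.3° − 51·2.900 = 138.1; c'Δl = 46.40; W sinα = 141.3
Slice 4: Δl = 2.2/cos39.8° = 2.864 m; N'_4 = 204·cos39.8° − 9·2.864 = 131.0; c'Δl = 45.82; W sinα = 130.6
Slice 5: Δl = 2.4/cos56.0° = 4.292 m; N'_5 = 105·cos56.0° − 13·4.292 = 2.9; c'Δl = 68.67; W sinα = 87.0
Σc'Δl = 242.0 kN/m; ΣN' = 540.1 kN/m; ΣW sinα = 433.3 kN/m
Resisting = 242.0 + 540.1·tan34.0° = 242.0 + 364.3 = 606.3 kN/m
FS = 606.3 / 433.3 = 1.399

FS = 1.40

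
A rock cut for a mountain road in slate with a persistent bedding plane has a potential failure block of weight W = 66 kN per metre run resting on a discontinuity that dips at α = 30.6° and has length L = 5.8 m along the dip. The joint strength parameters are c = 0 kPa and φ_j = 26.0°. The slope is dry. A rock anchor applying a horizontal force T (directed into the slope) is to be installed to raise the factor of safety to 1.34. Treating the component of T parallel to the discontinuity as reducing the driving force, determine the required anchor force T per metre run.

T = 12 kN/m

Resolving forces along and normal to the sliding plane, with the horizontal anchor force T adding T·sinα to the effective normal force and T·cosα acting up the plane against the driving force:
FS = [cL + (W cosα + T sinα) tanφ_j] / [W sinα − T cosα]
Without the anchor: N' = 56.8 kN/m, driving T_d = 33.6 kN/m, resisting R = 0·5.8 + 56.8·tan26.0° = 27.7 kN/m, FS = 0.82.
Setting FS = 1.34 and solving for T:
1.34·(33.6 − T cos30.6°) = 27.7 + T sin30.6°·tan26.0°
T·(sin30.6°·tan26.0° + 1.34·cos30.6°) = 1.34·33.6 − 27.7
T·(0.5090·0.4877 + 1.34·0.8607) = 45.0 − 27.7 = 17.3
T·1.4017 = 17.3
T = 12.4 kN/m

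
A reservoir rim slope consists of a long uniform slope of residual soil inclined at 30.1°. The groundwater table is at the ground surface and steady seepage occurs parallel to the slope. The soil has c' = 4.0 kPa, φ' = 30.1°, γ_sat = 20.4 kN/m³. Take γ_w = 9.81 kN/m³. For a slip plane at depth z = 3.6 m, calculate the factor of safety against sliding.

FS = 0.64

With seepage parallel to the slope and the water table at the surface, the effective normal stress on the slip plane uses the buoyant unit weight γ' = γ_sat − γ_w while the driving shear stress uses γ_sat:
FS = [c' + γ' z cos²β tanφ'] / [γ_sat z sinβ cosβ]
γ' = 20.4 − 9.81 = 10.59 kN/m³
Numerator = 4.0 + 10.59·3.6·cos²30.1°·tan30.1° = 4.0 + 10.59·3.6·0.7485·0.5797 = 20.541 kPa
Denominator = 20.4·3.6·sin30.1°·cos30.1° = 20.4·3.6·0.5015·0.8652 = 31.864 kPa
FS = 20.541 / 31.864 = 0.645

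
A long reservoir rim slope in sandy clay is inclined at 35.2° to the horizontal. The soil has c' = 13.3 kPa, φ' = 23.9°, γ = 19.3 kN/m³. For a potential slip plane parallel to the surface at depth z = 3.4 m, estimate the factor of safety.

For an infinite slope with a slip plane parallel to the surface (no pore pressure): FS = [c' + γz cos²β tanφ'] / [γz sinβ cosβ].
γz = 19.3·3.4 = 65.62 kN/m²
Numerator = 13.3 + 65.62·cos²35.2°·tan23.9° = 13.3 + 65.62·0.6677·0.4431 = 32.717 kPa
Denominator = 65.62·sin35.2°·cos35.2° = 65.62·0.5764·0.8171 = 30.909 kPa
FS = 32.717 / 30.909 = 1.058

FS = 1.06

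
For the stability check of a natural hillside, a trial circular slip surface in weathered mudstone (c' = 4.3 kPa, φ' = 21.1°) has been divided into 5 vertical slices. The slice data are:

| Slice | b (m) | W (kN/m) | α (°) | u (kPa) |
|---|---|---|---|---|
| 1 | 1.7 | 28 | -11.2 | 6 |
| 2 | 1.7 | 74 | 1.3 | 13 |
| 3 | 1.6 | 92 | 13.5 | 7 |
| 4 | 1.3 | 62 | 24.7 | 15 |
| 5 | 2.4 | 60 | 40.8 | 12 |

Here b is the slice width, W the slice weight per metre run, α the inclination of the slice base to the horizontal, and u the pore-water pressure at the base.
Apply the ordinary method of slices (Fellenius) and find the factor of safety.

Ordinary method of slices: FS = Σ[c'·Δl_i + (W_i cosα_i − u_i·Δl_i)·tanφ'] / Σ W_i sinα_i, with Δl_i = b_i / cosα_i.
Slice 1: Δl = 1.7/cos(-11.2°) = 1.733 m; N'_1 = 28·cos(-11.2°) − 6·1.733 = 17.1; c'Δl = 7.45; W sinα = -5.4
Slice 2: Δl = 1.7/cos1.3° = 1.700 m; N'_2 = 74·cos1.3° − 13·1.700 = 51.9; c'Δl = 7.31; W sinα = 1.7
Slice 3: Δl = 1.6/cos13.5° = 1.645 m; N'_3 = 92·cos13.5° − 7·1.645 = 77.9; c'Δl = 7.08; W sinα = 21.5
Slice 4: Δl = 1.3/cos24.7° = 1.431 m; N'_4 = 62·cos24.7° − 15·1.431 = 34.9; c'Δl = 6.15; W sinα = 25.9
Slice 5: Δl = 2.4/cos40.8° = 3.170 m; N'_5 = 60·cos40.8° − 12·3.170 = 7.4; c'Δl = 13.63; W sinα = 39.2
Σc'Δl = 41.6 kN/m; ΣN' = 189.1 kN/m; ΣW sinα = 82.8 kN/m
Resisting = 41.6 + 189.1·tan21.1° = 41.6 + 73.0 = 114.6 kN/m
FS = 114.6 / 82.8 = 1.384

FS = 1.38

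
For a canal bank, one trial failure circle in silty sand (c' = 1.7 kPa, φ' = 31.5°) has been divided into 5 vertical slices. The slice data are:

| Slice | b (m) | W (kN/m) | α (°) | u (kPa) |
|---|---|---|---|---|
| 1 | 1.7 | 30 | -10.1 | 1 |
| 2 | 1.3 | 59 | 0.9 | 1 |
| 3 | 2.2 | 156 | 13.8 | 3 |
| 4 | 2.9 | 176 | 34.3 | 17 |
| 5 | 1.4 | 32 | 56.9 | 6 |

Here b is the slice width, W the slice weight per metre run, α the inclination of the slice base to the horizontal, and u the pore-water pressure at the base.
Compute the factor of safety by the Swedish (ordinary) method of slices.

FS = 1.35

Ordinary method of slices: FS = Σ[c'·Δl_i + (W_i cosα_i − u_i·Δl_i)·tanφ'] / Σ W_i sinα_i, with Δl_i = b_i / cosα_i.
Slice 1: Δl = 1.7/cos(-10.1°) = 1.727 m; N'_1 = 30·cos(-10.1°) − 1·1.727 = 27.8; c'Δl = 2.94; W sinα = -5.3
Slice 2: Δl = 1.3/cos0.9° = 1.300 m; N'_2 = 59·cos0.9° − 1·1.300 = 57.7; c'Δl = 2.21; W sinα = 0.9
Slice 3: Δl = 2.2/cos13.8° = 2.265 m; N'_3 = 156·cos13.8° − 3·2.265 = 144.7; c'Δl = 3.85; W sinα = 37.2
Slice 4: Δl = 2.9/cos34.3° = 3.510 m; N'_4 = 176·cos34.3° − 17·3.510 = 85.7; c'Δl = 5.97; W sinα = 99.2
Slice 5: Δl = 1.4/cos56.9° = 2.564 m; N'_5 = 32·cos56.9° − 6·2.564 = 2.1; c'Δl = 4.36; W sinα = 26.8
Σc'Δl = 19.3 kN/m; ΣN' = 318.0 kN/m; ΣW sinα = 158.9 kN/m
Resisting = 19.3 + 318.0·tan31.5° = 19.3 + 194.9 = 214.2 kN/m
FS = 214.2 / 158.9 = 1.348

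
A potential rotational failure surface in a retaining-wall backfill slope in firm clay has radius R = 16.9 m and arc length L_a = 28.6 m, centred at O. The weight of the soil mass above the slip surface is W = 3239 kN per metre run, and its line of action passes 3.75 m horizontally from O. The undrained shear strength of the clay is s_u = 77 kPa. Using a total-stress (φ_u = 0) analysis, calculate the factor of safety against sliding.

Taking moments about the centre O, the resisting moment is provided by the undrained shear strength acting along the arc:
M_R = s_u·L_a·R = 77·28.60·16.9 = 37217.2 kN·m/m
M_D = W·d = 3239·3.75 = 12146.2 kN·m/m
FS = M_R / M_D = 37217.2 / 12146.2 = 3.064

FS = 3.06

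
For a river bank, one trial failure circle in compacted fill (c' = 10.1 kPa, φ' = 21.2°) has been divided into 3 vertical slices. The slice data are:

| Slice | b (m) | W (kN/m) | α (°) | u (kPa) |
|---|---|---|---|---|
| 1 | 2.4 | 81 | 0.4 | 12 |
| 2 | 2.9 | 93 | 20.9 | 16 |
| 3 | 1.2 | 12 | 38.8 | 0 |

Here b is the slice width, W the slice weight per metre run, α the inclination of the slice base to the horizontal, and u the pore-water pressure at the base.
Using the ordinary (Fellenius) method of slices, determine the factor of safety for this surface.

Ordinary method of slices: FS = Σ[c'·Δl_i + (W_i cosα_i − u_i·Δl_i)·tanφ'] / Σ W_i sinα_i, with Δl_i = b_i / cosα_i.
Slice 1: Δl = 2.4/cos0.4° = 2.400 m; N'_1 = 81·cos0.4° − 12·2.400 = 52.2; c'Δl = 24.24; W sinα = 0.6
Slice 2: Δl = 2.9/cos20.9° = 3.104 m; N'_2 = 93·cos20.9° − 16·3.104 = 37.2; c'Δl = 31.35; W sinα = 33.2
Slice 3: Δl = 1.2/cos38.8° = 1.540 m; N'_3 = 12·cos38.8° − 0·1.540 = 9.4; c'Δl = 15.55; W sinα = 7.5
Σc'Δl = 71.1 kN/m; ΣN' = 98.8 kN/m; ΣW sinα = 41.3 kN/m
Resisting = 71.1 + 98.8·tan21.2° = 71.1 + 38.3 = 109.5 kN/m
FS = 109.5 / 41.3 = 2.653

FS = 2.65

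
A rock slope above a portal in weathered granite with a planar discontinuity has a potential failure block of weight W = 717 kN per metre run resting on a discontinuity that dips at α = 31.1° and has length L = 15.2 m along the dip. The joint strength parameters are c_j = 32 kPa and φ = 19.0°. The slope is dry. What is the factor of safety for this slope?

FS = 1.88

Resolving the block weight along and normal to the plane and applying the Mohr–Coulomb strength on the joint:
N' = W cosα = 717·cos31.1° = 613.9 kN/m
Driving force T = W sinα = 717·sin31.1° = 370.4 kN/m
Resisting force R = c_j·L + N'·tanφ = 32·15.2 + 613.9·tan19.0° = 486.4 + 211.4 = 697.8 kN/m
FS = R / T = 697.8 / 370.4 = 1.884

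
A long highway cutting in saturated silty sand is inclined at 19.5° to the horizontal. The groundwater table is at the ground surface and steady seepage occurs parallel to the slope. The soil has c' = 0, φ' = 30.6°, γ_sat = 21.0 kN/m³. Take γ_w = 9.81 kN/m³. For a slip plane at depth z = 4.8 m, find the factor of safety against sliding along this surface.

With seepage parallel to the slope and the water table at the surface, the effective normal stress on the slip plane uses the buoyant unit weight γ' = γ_sat − γ_w while the driving shear stress uses γ_sat:
FS = [c' + γ' z cos²β tanφ'] / [γ_sat z sinβ cosβ]
(For c' = 0 this reduces to FS = (γ'/γ_sat)·tanφ'/tanβ.)
γ' = 21.0 − 9.81 = 11.19 kN/m³
Numerator = 0.0 + 11.19·4.8·cos²19.5°·tan30.6° = 0.0 + 11.19·4.8·0.8886·0.5914 = 28.226 kPa
Denominator = 21.0·4.8·sin19.5°·cos19.5° = 21.0·4.8·0.3338·0.9426 = 31.718 kPa
FS = 28.226 / 31.718 = 0.890

FS = 0.89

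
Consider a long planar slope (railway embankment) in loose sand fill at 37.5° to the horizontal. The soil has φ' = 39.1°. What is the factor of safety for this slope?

For a dry cohesionless infinite slope the factor of safety is FS = tanφ' / tanβ.
FS = tan39.1° / tan37.5° = 0.8127 / 0.7673 = 1.059

FS = 1.06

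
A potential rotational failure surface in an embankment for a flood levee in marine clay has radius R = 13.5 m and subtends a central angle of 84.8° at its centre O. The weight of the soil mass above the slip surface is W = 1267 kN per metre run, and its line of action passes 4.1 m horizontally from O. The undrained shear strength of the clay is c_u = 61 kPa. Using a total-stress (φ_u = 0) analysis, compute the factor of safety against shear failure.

Taking moments about the centre O, the resisting moment is provided by the undrained shear strength acting along the arc:
Arc length L_a = R·θ = 13.5·(84.8°·π/180) = 13.5·1.4800 = 19.98 m
M_R = c_u·L_a·R = 61·19.98·13.5 = 16454.0 kN·m/m
M_D = W·d = 1267·4.1 = 5194.7 kN·m/m
FS = M_R / M_D = 16454.0 / 5194.7 = 3.167

FS = 3.17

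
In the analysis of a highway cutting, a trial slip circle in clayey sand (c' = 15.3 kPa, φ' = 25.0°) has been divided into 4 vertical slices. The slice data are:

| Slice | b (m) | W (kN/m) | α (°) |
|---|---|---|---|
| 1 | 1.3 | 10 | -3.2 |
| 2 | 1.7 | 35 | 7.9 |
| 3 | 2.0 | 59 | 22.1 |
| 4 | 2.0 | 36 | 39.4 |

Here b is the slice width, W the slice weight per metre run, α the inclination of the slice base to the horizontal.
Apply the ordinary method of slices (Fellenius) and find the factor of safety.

FS = 3.61

Ordinary method of slices: FS = Σ[c'·Δl_i + (W_i cosα_i)·tanφ'] / Σ W_i sinα_i, with Δl_i = b_i / cosα_i.
Slice 1: Δl = 1.3/cos(-3.2°) = 1.302 m; N'_1 = 10·cos(-3.2°) = 10.0; c'Δl = 19.92; W sinα = -0.6
Slice 2: Δl = 1.7/cos7.9° = 1.716 m; N'_2 = 35·cos7.9° = 34.7; c'Δl = 26.26; W sinα = 4.8
Slice 3: Δl = 2.0/cos22.1° = 2.159 m; N'_3 = 59·cos22.1° = 54.7; c'Δl = 33.03; W sinα = 22.2
Slice 4: Δl = 2.0/cos39.4° = 2.588 m; N'_4 = 36·cos39.4° = 27.8; c'Δl = 39.60; W sinα = 22.9
Σc'Δl = 118.8 kN/m; ΣN' = 127.1 kN/m; ΣW sinα = 49.3 kN/m
Resisting = 118.8 + 127.1·tan25.0° = 118.8 + 59.3 = 178.1 kN/m
FS = 178.1 / 49.3 = 3.612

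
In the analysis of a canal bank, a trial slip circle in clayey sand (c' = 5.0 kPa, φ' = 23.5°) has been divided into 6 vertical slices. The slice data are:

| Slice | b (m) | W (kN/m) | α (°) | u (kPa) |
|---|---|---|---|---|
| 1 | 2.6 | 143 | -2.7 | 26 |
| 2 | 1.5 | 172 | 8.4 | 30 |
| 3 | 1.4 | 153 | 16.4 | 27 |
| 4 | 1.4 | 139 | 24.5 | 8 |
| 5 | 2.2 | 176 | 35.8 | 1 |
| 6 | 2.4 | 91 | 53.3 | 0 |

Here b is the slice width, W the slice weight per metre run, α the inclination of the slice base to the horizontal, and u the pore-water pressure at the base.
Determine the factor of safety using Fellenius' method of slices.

Ordinary method of slices: FS = Σ[c'·Δl_i + (W_i cosα_i − u_i·Δl_i)·tanφ'] / Σ W_i sinα_i, with Δl_i = b_i / cosα_i.
Slice 1: Δl = 2.6/cos(-2.7°) = 2.603 m; N'_1 = 143·cos(-2.7°) − 26·2.603 = 75.2; c'Δl = 13.01; W sinα = -6.7
Slice 2: Δl = 1.5/cos8.4° = 1.516 m; N'_2 = 172·cos8.4° − 30·1.516 = 124.7; c'Δl = 7.58; W sinα = 25.1
Slice 3: Δl = 1.4/cos16.4° = 1.459 m; N'_3 = 153·cos16.4° − 27·1.459 = 107.4; c'Δl = 7.30; W sinα = 43.2
Slice 4: Δl = 1.4/cos24.5° = 1.539 m; N'_4 = 139·cos24.5° − 8·1.539 = 114.2; c'Δl = 7.69; W sinα = 57.6
Slice 5: Δl = 2.2/cos35.8° = 2.712 m; N'_5 = 176·cos35.8° − 1·2.712 = 140.0; c'Δl = 13.56; W sinα = 103.0
Slice 6: Δl = 2.4/cos53.3° = 4.016 m; N'_6 = 91·cos53.3° − 0·4.016 = 54.4; c'Δl = 20.08; W sinα = 73.0
Σc'Δl = 69.2 kN/m; ΣN' = 615.8 kN/m; ΣW sinα = 295.1 kN/m
Resisting = 69.2 + 615.8·tan23.5° = 69.2 + 267.8 = 337.0 kN/m
FS = 337.0 / 295.1 = 1.142

FS = 1.14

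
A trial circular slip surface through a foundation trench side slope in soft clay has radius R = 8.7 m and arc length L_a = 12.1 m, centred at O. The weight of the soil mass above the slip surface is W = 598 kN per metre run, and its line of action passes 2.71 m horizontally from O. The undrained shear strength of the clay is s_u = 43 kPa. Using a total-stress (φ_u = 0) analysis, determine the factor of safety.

FS = 2.79

Taking moments about the centre O, the resisting moment is provided by the undrained shear strength acting along the arc:
M_R = s_u·L_a·R = 43·12.10·8.7 = 4526.6 kN·m/m
M_D = W·d = 598·2.71 = 1620.6 kN·m/m
FS = M_R / M_D = 4526.6 / 1620.6 = 2.793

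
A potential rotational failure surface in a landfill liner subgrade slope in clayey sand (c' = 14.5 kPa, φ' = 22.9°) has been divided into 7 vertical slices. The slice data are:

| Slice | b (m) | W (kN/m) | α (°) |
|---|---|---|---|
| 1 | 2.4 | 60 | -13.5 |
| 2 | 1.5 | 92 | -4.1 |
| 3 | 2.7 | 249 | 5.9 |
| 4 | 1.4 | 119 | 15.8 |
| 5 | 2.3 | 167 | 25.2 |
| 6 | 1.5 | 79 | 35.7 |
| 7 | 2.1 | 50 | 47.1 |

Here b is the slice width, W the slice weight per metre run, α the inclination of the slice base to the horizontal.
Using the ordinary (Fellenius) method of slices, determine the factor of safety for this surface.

Ordinary method of slices: FS = Σ[c'·Δl_i + (W_i cosα_i)·tanφ'] / Σ W_i sinα_i, with Δl_i = b_i / cosα_i.
Slice 1: Δl = 2.4/cos(-13.5°) = 2.468 m; N'_1 = 60·cos(-13.5°) = 58.3; c'Δl = 35.79; W sinα = -14.0
Slice 2: Δl = 1.5/cos(-4.1°) = 1.504 m; N'_2 = 92·cos(-4.1°) = 91.8; c'Δl = 21.81; W sinα = -6.6
Slice 3: Δl = 2.7/cos5.9° = 2.714 m; N'_3 = 249·cos5.9° = 247.7; c'Δl = 39.36; W sinα = 25.6
Slice 4: Δl = 1.4/cos15.8° = 1.455 m; N'_4 = 119·cos15.8° = 114.5; c'Δl = 21.10; W sinα = 32.4
Slice 5: Δl = 2.3/cos25.2° = 2.542 m; N'_5 = 167·cos25.2° = 151.1; c'Δl = 36.86; W sinα = 71.1
Slice 6: Δl = 1.5/cos35.7° = 1.847 m; N'_6 = 79·cos35.7° = 64.2; c'Δl = 26.78; W sinα = 46.1
Slice 7: Δl = 2.1/cos47.1° = 3.085 m; N'_7 = 50·cos47.1° = 34.0; c'Δl = 44.73; W sinα = 36.6
Σc'Δl = 226.4 kN/m; ΣN' = 761.6 kN/m; ΣW sinα = 191.2 kN/m
Resisting = 226.4 + 761.6·tan22.9° = 226.4 + 321.7 = 548.1 kN/m
FS = 548.1 / 191.2 = 2.866

FS = 2.87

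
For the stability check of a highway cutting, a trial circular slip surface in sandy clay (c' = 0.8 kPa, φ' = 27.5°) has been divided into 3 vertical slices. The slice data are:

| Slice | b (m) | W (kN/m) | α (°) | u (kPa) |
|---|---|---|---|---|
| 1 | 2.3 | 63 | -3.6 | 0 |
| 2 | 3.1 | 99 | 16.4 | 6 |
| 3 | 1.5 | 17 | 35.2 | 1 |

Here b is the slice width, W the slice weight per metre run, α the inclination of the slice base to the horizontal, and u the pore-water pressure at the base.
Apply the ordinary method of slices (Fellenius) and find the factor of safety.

FS = 2.49

Ordinary method of slices: FS = Σ[c'·Δl_i + (W_i cosα_i − u_i·Δl_i)·tanφ'] / Σ W_i sinα_i, with Δl_i = b_i / cosα_i.
Slice 1: Δl = 2.3/cos(-3.6°) = 2.305 m; N'_1 = 63·cos(-3.6°) − 0·2.305 = 62.9; c'Δl = 1.84; W sinα = -4.0
Slice 2: Δl = 3.1/cos16.4° = 3.231 m; N'_2 = 99·cos16.4° − 6·3.231 = 75.6; c'Δl = 2.59; W sinα = 28.0
Slice 3: Δl = 1.5/cos35.2° = 1.836 m; N'_3 = 17·cos35.2° − 1·1.836 = 12.1; c'Δl = 1.47; W sinα = 9.8
Σc'Δl = 5.9 kN/m; ΣN' = 150.5 kN/m; ΣW sinα = 33.8 kN/m
Resisting = 5.9 + 150.5·tan27.5° = 5.9 + 78.4 = 84.3 kN/m
FS = 84.3 / 33.8 = 2.493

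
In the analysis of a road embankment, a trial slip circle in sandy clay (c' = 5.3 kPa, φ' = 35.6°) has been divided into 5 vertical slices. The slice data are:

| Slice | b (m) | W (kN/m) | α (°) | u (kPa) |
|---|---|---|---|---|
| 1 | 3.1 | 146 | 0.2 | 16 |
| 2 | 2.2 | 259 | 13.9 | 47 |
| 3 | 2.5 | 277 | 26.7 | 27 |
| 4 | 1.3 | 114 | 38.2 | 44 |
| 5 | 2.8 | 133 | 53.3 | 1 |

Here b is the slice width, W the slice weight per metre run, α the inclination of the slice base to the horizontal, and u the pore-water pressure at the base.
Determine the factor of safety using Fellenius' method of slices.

FS = 1.20

Ordinary method of slices: FS = Σ[c'·Δl_i + (W_i cosα_i − u_i·Δl_i)·tanφ'] / Σ W_i sinα_i, with Δl_i = b_i / cosα_i.
Slice 1: Δl = 3.1/cos0.2° = 3.100 m; N'_1 = 146·cos0.2° − 16·3.100 = 96.4; c'Δl = 16.43; W sinα = 0.5
Slice 2: Δl = 2.2/cos13.9° = 2.266 m; N'_2 = 259·cos13.9° − 47·2.266 = 144.9; c'Δl = 12.01; W sinα = 62.2
Slice 3: Δl = 2.5/cos26.7° = 2.798 m; N'_3 = 277·cos26.7° − 27·2.798 = 171.9; c'Δl = 14.83; W sinα = 124.5
Slice 4: Δl = 1.3/cos38.2° = 1.654 m; N'_4 = 114·cos38.2° − 44·1.654 = 16.8; c'Δl = 8.77; W sinα = 70.5
Slice 5: Δl = 2.8/cos53.3° = 4.685 m; N'_5 = 133·cos53.3° − 1·4.685 = 74.8; c'Δl = 24.83; W sinα = 106.6
Σc'Δl = 76.9 kN/m; ΣN' = 504.8 kN/m; ΣW sinα = 364.3 kN/m
Resisting = 76.9 + 504.8·tan35.6° = 76.9 + 361.4 = 438.3 kN/m
FS = 438.3 / 364.3 = 1.203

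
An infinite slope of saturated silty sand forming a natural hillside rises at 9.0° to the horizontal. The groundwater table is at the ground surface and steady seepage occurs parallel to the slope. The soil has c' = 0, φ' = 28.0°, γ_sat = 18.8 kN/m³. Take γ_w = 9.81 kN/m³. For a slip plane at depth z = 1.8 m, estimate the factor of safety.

FS = 1.61

With seepage parallel to the slope and the water table at the surface, the effective normal stress on the slip plane uses the buoyant unit weight γ' = γ_sat − γ_w while the driving shear stress uses γ_sat:
FS = [c' + γ' z cos²β tanφ'] / [γ_sat z sinβ cosβ]
(For c' = 0 this reduces to FS = (γ'/γ_sat)·tanφ'/tanβ.)
γ' = 18.8 − 9.81 = 8.99 kN/m³
Numerator = 0.0 + 8.99·1.8·cos²9.0°·tan28.0° = 0.0 + 8.99·1.8·0.9755·0.5317 = 8.394 kPa
Denominator = 18.8·1.8·sin9.0°·cos9.0° = 18.8·1.8·0.1564·0.9877 = 5.229 kPa
FS = 8.394 / 5.229 = 1.605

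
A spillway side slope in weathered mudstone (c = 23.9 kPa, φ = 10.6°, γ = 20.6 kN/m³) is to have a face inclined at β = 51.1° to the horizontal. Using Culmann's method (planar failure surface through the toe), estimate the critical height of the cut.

H_c = 14.82 m

Culmann's analysis gives the critical failure plane at α_cr = (β + φ)/2 = (51.1 + 10.6)/2 = 30.9°, and the critical height
H_c = (4c/γ) · sinβ cosφ / [1 − cos(β − φ)]
    = (4·23.9/20.6) · sin51.1°·cos10.6° / [1 − cos(40.5°)]
    = 4.641 · 0.7782·0.9829 / [1 − 0.7604]
    = 4.641 · 0.7650 / 0.2396
    = 14.82 m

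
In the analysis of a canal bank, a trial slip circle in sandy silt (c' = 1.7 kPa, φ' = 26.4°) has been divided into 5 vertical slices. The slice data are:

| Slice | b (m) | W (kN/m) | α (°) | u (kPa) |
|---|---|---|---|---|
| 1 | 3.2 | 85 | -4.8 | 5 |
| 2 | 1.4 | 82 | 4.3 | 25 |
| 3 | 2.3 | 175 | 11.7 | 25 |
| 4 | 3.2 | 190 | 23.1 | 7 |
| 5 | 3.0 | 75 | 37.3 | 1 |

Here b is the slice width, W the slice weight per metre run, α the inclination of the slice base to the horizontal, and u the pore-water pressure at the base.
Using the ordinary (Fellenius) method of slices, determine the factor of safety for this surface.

Ordinary method of slices: FS = Σ[c'·Δl_i + (W_i cosα_i − u_i·Δl_i)·tanφ'] / Σ W_i sinα_i, with Δl_i = b_i / cosα_i.
Slice 1: Δl = 3.2/cos(-4.8°) = 3.211 m; N'_1 = 85·cos(-4.8°) − 5·3.211 = 68.6; c'Δl = 5.46; W sinα = -7.1
Slice 2: Δl = 1.4/cos4.3° = 1.404 m; N'_2 = 82·cos4.3° − 25·1.404 = 46.7; c'Δl = 2.39; W sinα = 6.1
Slice 3: Δl = 2.3/cos11.7° = 2.349 m; N'_3 = 175·cos11.7° − 25·2.349 = 112.6; c'Δl = 3.99; W sinα = 35.5
Slice 4: Δl = 3.2/cos23.1° = 3.479 m; N'_4 = 190·cos23.1° − 7·3.479 = 150.4; c'Δl = 5.91; W sinα = 74.5
Slice 5: Δl = 3.0/cos37.3° = 3.771 m; N'_5 = 75·cos37.3° − 1·3.771 = 55.9; c'Δl = 6.41; W sinα = 45.4
Σc'Δl = 24.2 kN/m; ΣN' = 434.3 kN/m; ΣW sinα = 154.5 kN/m
Resisting = 24.2 + 434.3·tan26.4° = 24.2 + 215.6 = 239.7 kN/m
FS = 239.7 / 154.5 = 1.552

FS = 1.55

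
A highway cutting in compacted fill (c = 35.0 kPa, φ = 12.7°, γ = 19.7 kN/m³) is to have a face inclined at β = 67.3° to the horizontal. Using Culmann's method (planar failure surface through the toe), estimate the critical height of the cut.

Culmann's analysis gives the critical failure plane at α_cr = (β + φ)/2 = (67.3 + 12.7)/2 = 40.0°, and the critical height
H_c = (4c/γ) · sinβ cosφ / [1 − cos(β − φ)]
    = (4·35.0/19.7) · sin67.3°·cos12.7° / [1 − cos(54.6°)]
    = 7.107 · 0.9225·0.9755 / [1 − 0.5793]
    = 7.107 · 0.9000 / 0.4207
    = 15.20 m

H_c = 15.20 m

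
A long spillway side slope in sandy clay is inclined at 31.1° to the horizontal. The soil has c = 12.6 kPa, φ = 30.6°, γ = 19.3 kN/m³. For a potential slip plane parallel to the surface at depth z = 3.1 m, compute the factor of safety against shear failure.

For an infinite slope with a slip plane parallel to the surface (no pore pressure): FS = [c + γz cos²β tanφ] / [γz sinβ cosβ].
γz = 19.3·3.1 = 59.83 kN/m²
Numerator = 12.6 + 59.83·cos²31.1°·tan30.6° = 12.6 + 59.83·0.7332·0.5914 = 38.543 kPa
Denominator = 59.83·sin31.1°·cos31.1° = 59.83·0.5165·0.8563 = 26.462 kPa
FS = 38.543 / 26.462 = 1.457

FS = 1.46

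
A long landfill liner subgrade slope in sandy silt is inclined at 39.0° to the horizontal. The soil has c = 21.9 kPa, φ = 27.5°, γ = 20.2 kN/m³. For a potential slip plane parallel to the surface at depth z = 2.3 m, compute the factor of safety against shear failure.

For an infinite slope with a slip plane parallel to the surface (no pore pressure): FS = [c + γz cos²β tanφ] / [γz sinβ cosβ].
γz = 20.2·2.3 = 46.46 kN/m²
Numerator = 21.9 + 46.46·cos²39.0°·tan27.5° = 21.9 + 46.46·0.6040·0.5206 = 36.507 kPa
Denominator = 46.46·sin39.0°·cos39.0° = 46.46·0.6293·0.7771 = 22.722 kPa
FS = 36.507 / 22.722 = 1.607

FS = 1.61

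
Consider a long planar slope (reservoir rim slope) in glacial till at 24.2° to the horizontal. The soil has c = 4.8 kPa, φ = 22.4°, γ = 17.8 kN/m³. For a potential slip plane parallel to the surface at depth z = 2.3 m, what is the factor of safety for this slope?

For an infinite slope with a slip plane parallel to the surface (no pore pressure): FS = [c + γz cos²β tanφ] / [γz sinβ cosβ].
γz = 17.8·2.3 = 40.94 kN/m²
Numerator = 4.8 + 40.94·cos²24.2°·tan22.4° = 4.8 + 40.94·0.8320·0.4122 = 18.839 kPa
Denominator = 40.94·sin24.2°·cos24.2° = 40.94·0.4099·0.9121 = 15.307 kPa
FS = 18.839 / 15.307 = 1.231

FS = 1.23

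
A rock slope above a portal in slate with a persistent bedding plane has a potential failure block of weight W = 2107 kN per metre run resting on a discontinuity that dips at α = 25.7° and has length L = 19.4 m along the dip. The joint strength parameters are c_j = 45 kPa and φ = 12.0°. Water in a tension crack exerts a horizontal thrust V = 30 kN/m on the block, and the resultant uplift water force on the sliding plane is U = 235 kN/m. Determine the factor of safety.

Resolving the block weight along and normal to the plane and applying the Mohr–Coulomb strength on the joint:
N' = W cosα − U − V sinα = 2107·cos25.7° − 235 − 30·sin25.7° = 1650.6 kN/m
Driving force T = W sinα + V cosα = 2107·sin25.7° + 30·cos25.7° = 940.8 kN/m
Resisting force R = c_j·L + N'·tanφ = 45·19.4 + 1650.6·tan12.0° = 873.0 + 350.8 = 1223.8 kN/m
FS = R / T = 1223.8 / 940.8 = 1.301

FS = 1.30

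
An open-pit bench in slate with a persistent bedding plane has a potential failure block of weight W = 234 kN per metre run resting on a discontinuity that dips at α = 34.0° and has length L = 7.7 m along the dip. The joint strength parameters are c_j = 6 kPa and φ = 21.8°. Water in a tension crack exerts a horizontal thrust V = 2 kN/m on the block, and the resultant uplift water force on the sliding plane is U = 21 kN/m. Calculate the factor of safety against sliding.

FS = 0.87

Resolving the block weight along and normal to the plane and applying the Mohr–Coulomb strength on the joint:
N' = W cosα − U − V sinα = 234·cos34.0° − 21 − 2·sin34.0° = 171.9 kN/m
Driving force T = W sinα + V cosα = 234·sin34.0° + 2·cos34.0° = 132.5 kN/m
Resisting force R = c_j·L + N'·tanφ = 6·7.7 + 171.9·tan21.8° = 46.2 + 68.7 = 114.9 kN/m
FS = R / T = 114.9 / 132.5 = 0.867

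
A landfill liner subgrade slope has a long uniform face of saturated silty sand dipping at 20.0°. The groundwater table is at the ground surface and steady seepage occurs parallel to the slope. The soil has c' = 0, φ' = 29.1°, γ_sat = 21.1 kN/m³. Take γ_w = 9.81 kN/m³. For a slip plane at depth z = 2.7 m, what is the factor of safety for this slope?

FS = 0.82

With seepage parallel to the slope and the water table at the surface, the effective normal stress on the slip plane uses the buoyant unit weight γ' = γ_sat − γ_w while the driving shear stress uses γ_sat:
FS = [c' + γ' z cos²β tanφ'] / [γ_sat z sinβ cosβ]
(For c' = 0 this reduces to FS = (γ'/γ_sat)·tanφ'/tanβ.)
γ' = 21.1 − 9.81 = 11.29 kN/m³
Numerator = 0.0 + 11.29·2.7·cos²20.0°·tan29.1° = 0.0 + 11.29·2.7·0.8830·0.5566 = 14.982 kPa
Denominator = 21.1·2.7·sin20.0°·cos20.0° = 21.1·2.7·0.3420·0.9397 = 18.310 kPa
FS = 14.982 / 18.310 = 0.818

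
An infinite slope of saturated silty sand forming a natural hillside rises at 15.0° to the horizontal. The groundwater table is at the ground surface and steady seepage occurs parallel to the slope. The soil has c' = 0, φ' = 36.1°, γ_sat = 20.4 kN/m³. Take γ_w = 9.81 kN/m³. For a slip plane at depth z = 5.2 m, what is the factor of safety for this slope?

With seepage parallel to the slope and the water table at the surface, the effective normal stress on the slip plane uses the buoyant unit weight γ' = γ_sat − γ_w while the driving shear stress uses γ_sat:
FS = [c' + γ' z cos²β tanφ'] / [γ_sat z sinβ cosβ]
(For c' = 0 this reduces to FS = (γ'/γ_sat)·tanφ'/tanβ.)
γ' = 20.4 − 9.81 = 10.59 kN/m³
Numerator = 0.0 + 10.59·5.2·cos²15.0°·tan36.1° = 0.0 + 10.59·5.2·0.9330·0.7292 = 37.466 kPa
Denominator = 20.4·5.2·sin15.0°·cos15.0° = 20.4·5.2·0.2588·0.9659 = 26.520 kPa
FS = 37.466 / 26.520 = 1.413

FS = 1.41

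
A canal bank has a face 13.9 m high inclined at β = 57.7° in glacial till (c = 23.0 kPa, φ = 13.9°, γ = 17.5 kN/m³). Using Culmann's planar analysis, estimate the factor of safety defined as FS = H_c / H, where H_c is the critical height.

FS = 1.12

H_c = (4c/γ) · sinβ cosφ / [1 − cos(β − φ)]
    = (4·23.0/17.5) · sin57.7°·cos13.9° / [1 − cos43.8°]
    = 5.257 · 0.8205 / 0.2782 = 15.50 m
FS = H_c / H = 15.50 / 13.9 = 1.115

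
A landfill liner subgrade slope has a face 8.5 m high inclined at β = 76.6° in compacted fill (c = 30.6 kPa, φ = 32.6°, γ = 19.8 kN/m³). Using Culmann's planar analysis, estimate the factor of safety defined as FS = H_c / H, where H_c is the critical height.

H_c = (4c/γ) · sinβ cosφ / [1 − cos(β − φ)]
    = (4·30.6/19.8) · sin76.6°·cos32.6° / [1 − cos44.0°]
    = 6.182 · 0.8195 / 0.2807 = 18.05 m
FS = H_c / H = 18.05 / 8.5 = 2.124

FS = 2.12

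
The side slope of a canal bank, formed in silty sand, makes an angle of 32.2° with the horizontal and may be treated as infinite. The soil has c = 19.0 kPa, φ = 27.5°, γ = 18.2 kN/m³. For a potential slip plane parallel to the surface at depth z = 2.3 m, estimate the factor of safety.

FS = 1.83

For an infinite slope with a slip plane parallel to the surface (no pore pressure): FS = [c + γz cos²β tanφ] / [γz sinβ cosβ].
γz = 18.2·2.3 = 41.86 kN/m²
Numerator = 19.0 + 41.86·cos²32.2°·tan27.5° = 19.0 + 41.86·0.7160·0.5206 = 34.603 kPa
Denominator = 41.86·sin32.2°·cos32.2° = 41.86·0.5329·0.8462 = 18.875 kPa
FS = 34.603 / 18.875 = 1.833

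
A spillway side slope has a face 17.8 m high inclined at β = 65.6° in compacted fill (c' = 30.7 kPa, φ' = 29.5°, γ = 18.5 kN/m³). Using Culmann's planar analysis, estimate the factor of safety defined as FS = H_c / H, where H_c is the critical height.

FS = 1.54

H_c = (4c'/γ) · sinβ cosφ' / [1 − cos(β − φ')]
    = (4·30.7/18.5) · sin65.6°·cos29.5° / [1 − cos36.1°]
    = 6.638 · 0.7926 / 0.1920 = 27.40 m
FS = H_c / H = 27.40 / 17.8 = 1.539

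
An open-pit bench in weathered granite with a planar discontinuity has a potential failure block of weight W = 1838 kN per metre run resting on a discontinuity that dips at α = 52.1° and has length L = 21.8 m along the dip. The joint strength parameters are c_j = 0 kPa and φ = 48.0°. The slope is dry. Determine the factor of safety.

FS = 0.86

Resolving the block weight along and normal to the plane and applying the Mohr–Coulomb strength on the joint:
N' = W cosα = 1838·cos52.1° = 1129.1 kN/m
Driving force T = W sinα = 1838·sin52.1° = 1450.3 kN/m
Resisting force R = c_j·L + N'·tanφ = 0·21.8 + 1129.1·tan48.0° = 0.0 + 1253.9 = 1253.9 kN/m
FS = R / T = 1253.9 / 1450.3 = 0.865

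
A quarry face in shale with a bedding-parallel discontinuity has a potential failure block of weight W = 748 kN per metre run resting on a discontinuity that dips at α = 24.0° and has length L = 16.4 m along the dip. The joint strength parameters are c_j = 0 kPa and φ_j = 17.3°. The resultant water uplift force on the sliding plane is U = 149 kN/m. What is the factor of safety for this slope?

FS = 0.55

Resolving the block weight along and normal to the plane and applying the Mohr–Coulomb strength on the joint:
N' = W cosα − U = 748·cos24.0° − 149 = 534.3 kN/m
Driving force T = W sinα = 748·sin24.0° = 304.2 kN/m
Resisting force R = c_j·L + N'·tanφ_j = 0·16.4 + 534.3·tan17.3° = 0.0 + 166.4 = 166.4 kN/m
FS = R / T = 166.4 / 304.2 = 0.547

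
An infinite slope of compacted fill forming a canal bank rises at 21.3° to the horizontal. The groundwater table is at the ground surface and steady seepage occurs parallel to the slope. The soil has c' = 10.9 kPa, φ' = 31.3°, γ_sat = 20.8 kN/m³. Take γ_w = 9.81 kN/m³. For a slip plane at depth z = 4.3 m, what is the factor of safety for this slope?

With seepage parallel to the slope and the water table at the surface, the effective normal stress on the slip plane uses the buoyant unit weight γ' = γ_sat − γ_w while the driving shear stress uses γ_sat:
FS = [c' + γ' z cos²β tanφ'] / [γ_sat z sinβ cosβ]
γ' = 20.8 − 9.81 = 10.99 kN/m³
Numerator = 10.9 + 10.99·4.3·cos²21.3°·tan31.3° = 10.9 + 10.99·4.3·0.8680·0.6080 = 35.841 kPa
Denominator = 20.8·4.3·sin21.3°·cos21.3° = 20.8·4.3·0.3633·0.9317 = 30.270 kPa
FS = 35.841 / 30.270 = 1.184

FS = 1.18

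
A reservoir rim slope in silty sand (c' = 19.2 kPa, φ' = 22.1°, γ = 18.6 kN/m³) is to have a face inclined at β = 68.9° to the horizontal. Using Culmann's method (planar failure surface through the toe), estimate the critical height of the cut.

Culmann's analysis gives the critical failure plane at α_cr = (β + φ')/2 = (68.9 + 22.1)/2 = 45.5°, and the critical height
H_c = (4c'/γ) · sinβ cosφ' / [1 − cos(β − φ')]
    = (4·19.2/18.6) · sin68.9°·cos22.1° / [1 − cos(46.8°)]
    = 4.129 · 0.9330·0.9265 / [1 − 0.6845]
    = 4.129 · 0.8644 / 0.3155
    = 11.31 m

H_c = 11.31 m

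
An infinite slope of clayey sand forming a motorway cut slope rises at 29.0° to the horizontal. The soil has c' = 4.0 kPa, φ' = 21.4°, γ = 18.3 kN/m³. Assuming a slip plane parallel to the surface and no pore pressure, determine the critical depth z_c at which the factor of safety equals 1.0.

Setting FS = 1.00 in FS = [c' + γz cos²β tanφ'] / [γz sinβ cosβ] and solving for z:
z = c' / [γ cosβ (FS·sinβ − cosβ·tanφ')]
  = 4.0 / [18.3·cos29.0°·(1.00·sin29.0° − cos29.0°·tan21.4°)]
  = 4.0 / [18.3·0.8746·(1.00·0.4848 − 0.8746·0.3919)]
  = 4.0 / 2.2736 = 1.759 m

z_c = 1.76 m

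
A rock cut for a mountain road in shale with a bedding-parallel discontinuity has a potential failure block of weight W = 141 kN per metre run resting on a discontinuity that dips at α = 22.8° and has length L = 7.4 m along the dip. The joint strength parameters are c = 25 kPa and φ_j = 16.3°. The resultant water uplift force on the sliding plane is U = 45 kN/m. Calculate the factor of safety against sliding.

Resolving the block weight along and normal to the plane and applying the Mohr–Coulomb strength on the joint:
N' = W cosα − U = 141·cos22.8° − 45 = 85.0 kN/m
Driving force T = W sinα = 141·sin22.8° = 54.6 kN/m
Resisting force R = c·L + N'·tanφ_j = 25·7.4 + 85.0·tan16.3° = 185.0 + 24.9 = 209.9 kN/m
FS = R / T = 209.9 / 54.6 = 3.841

FS = 3.84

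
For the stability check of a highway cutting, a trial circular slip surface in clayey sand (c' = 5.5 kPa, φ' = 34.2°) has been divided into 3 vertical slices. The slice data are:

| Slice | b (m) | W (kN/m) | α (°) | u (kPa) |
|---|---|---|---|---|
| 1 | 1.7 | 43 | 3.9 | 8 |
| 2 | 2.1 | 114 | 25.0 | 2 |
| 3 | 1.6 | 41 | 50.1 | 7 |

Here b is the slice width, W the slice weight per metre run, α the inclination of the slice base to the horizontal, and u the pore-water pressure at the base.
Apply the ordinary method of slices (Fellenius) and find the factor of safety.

Ordinary method of slices: FS = Σ[c'·Δl_i + (W_i cosα_i − u_i·Δl_i)·tanφ'] / Σ W_i sinα_i, with Δl_i = b_i / cosα_i.
Slice 1: Δl = 1.7/cos3.9° = 1.704 m; N'_1 = 43·cos3.9° − 8·1.704 = 29.3; c'Δl = 9.37; W sinα = 2.9
Slice 2: Δl = 2.1/cos25.0° = 2.317 m; N'_2 = 114·cos25.0° − 2·2.317 = 98.7; c'Δl = 12.74; W sinα = 48.2
Slice 3: Δl = 1.6/cos50.1° = 2.494 m; N'_3 = 41·cos50.1° − 7·2.494 = 8.8; c'Δl = 13.72; W sinα = 31.5
Σc'Δl = 35.8 kN/m; ΣN' = 136.8 kN/m; ΣW sinα = 82.6 kN/m
Resisting = 35.8 + 136.8·tan34.2° = 35.8 + 93.0 = 128.8 kN/m
FS = 128.8 / 82.6 = 1.560

FS = 1.56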